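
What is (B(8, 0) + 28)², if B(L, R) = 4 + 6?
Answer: 1444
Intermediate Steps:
B(L, R) = 10
(B(8, 0) + 28)² = (10 + 28)² = 38² = 1444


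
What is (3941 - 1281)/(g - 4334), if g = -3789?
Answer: -2660/8123 ≈ -0.32747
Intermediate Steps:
(3941 - 1281)/(g - 4334) = (3941 - 1281)/(-3789 - 4334) = 2660/(-8123) = 2660*(-1/8123) = -2660/8123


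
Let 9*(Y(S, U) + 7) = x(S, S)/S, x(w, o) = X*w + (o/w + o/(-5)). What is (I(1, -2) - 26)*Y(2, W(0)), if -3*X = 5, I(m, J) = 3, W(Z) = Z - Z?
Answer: 44413/270 ≈ 164.49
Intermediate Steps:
W(Z) = 0
X = -5/3 (X = -⅓*5 = -5/3 ≈ -1.6667)
x(w, o) = -5*w/3 - o/5 + o/w (x(w, o) = -5*w/3 + (o/w + o/(-5)) = -5*w/3 + (o/w + o*(-⅕)) = -5*w/3 + (o/w - o/5) = -5*w/3 + (-o/5 + o/w) = -5*w/3 - o/5 + o/w)
Y(S, U) = -7 + (1 - 28*S/15)/(9*S) (Y(S, U) = -7 + ((-5*S/3 - S/5 + S/S)/S)/9 = -7 + ((-5*S/3 - S/5 + 1)/S)/9 = -7 + ((1 - 28*S/15)/S)/9 = -7 + (1 - 28*S/15)/(9*S))
(I(1, -2) - 26)*Y(2, W(0)) = (3 - 26)*((1/135)*(15 - 973*2)/2) = -23*(15 - 1946)/(135*2) = -23*(-1931)/(135*2) = -23*(-1931/270) = 44413/270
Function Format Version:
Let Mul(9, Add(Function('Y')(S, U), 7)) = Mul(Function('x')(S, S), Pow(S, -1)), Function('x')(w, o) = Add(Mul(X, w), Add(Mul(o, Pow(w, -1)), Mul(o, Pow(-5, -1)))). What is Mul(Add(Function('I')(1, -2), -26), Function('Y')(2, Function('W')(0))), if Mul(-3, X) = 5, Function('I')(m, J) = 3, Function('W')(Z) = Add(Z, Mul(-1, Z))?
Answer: Rational(44413, 270) ≈ 164.49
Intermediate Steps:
Function('W')(Z) = 0
X = Rational(-5, 3) (X = Mul(Rational(-1, 3), 5) = Rational(-5, 3) ≈ -1.6667)
Function('x')(w, o) = Add(Mul(Rational(-5, 3), w), Mul(Rational(-1, 5), o), Mul(o, Pow(w, -1))) (Function('x')(w, o) = Add(Mul(Rational(-5, 3), w), Add(Mul(o, Pow(w, -1)), Mul(o, Pow(-5, -1)))) = Add(Mul(Rational(-5, 3), w), Add(Mul(o, Pow(w, -1)), Mul(o, Rational(-1, 5)))) = Add(Mul(Rational(-5, 3), w), Add(Mul(o, Pow(w, -1)), Mul(Rational(-1, 5), o))) = Add(Mul(Rational(-5, 3), w), Add(Mul(Rational(-1, 5), o), Mul(o, Pow(w, -1)))) = Add(Mul(Rational(-5, 3), w), Mul(Rational(-1, 5), o), Mul(o, Pow(w, -1))))
Function('Y')(S, U) = Add(-7, Mul(Rational(1, 9), Pow(S, -1), Add(1, Mul(Rational(-28, 15), S)))) (Function('Y')(S, U) = Add(-7, Mul(Rational(1, 9), Mul(Add(Mul(Rational(-5, 3), S), Mul(Rational(-1, 5), S), Mul(S, Pow(S, -1))), Pow(S, -1)))) = Add(-7, Mul(Rational(1, 9), Mul(Add(Mul(Rational(-5, 3), S), Mul(Rational(-1, 5), S), 1), Pow(S, -1)))) = Add(-7, Mul(Rational(1, 9), Mul(Add(1, Mul(Rational(-28, 15), S)), Pow(S, -1)))) = Add(-7, Mul(Rational(1, 9), Mul(Pow(S, -1), Add(1, Mul(Rational(-28, 15), S))))) = Add(-7, Mul(Rational(1, 9), Pow(S, -1), Add(1, Mul(Rational(-28, 15), S)))))
Mul(Add(Function('I')(1, -2), -26), Function('Y')(2, Function('W')(0))) = Mul(Add(3, -26), Mul(Rational(1, 135), Pow(2, -1), Add(15, Mul(-973, 2)))) = Mul(-23, Mul(Rational(1, 135), Rational(1, 2), Add(15, -1946))) = Mul(-23, Mul(Rational(1, 135), Rational(1, 2), -1931)) = Mul(-23, Rational(-1931, 270)) = Rational(44413, 270)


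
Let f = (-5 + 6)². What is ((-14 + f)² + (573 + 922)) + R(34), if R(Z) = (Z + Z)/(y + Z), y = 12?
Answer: 38306/23 ≈ 1665.5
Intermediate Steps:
R(Z) = 2*Z/(12 + Z) (R(Z) = (Z + Z)/(12 + Z) = (2*Z)/(12 + Z) = 2*Z/(12 + Z))
f = 1 (f = 1² = 1)
((-14 + f)² + (573 + 922)) + R(34) = ((-14 + 1)² + (573 + 922)) + 2*34/(12 + 34) = ((-13)² + 1495) + 2*34/46 = (169 + 1495) + 2*34*(1/46) = 1664 + 34/23 = 38306/23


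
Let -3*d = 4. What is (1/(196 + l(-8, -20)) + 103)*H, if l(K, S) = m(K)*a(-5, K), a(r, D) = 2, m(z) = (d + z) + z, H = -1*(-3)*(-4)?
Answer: -149565/121 ≈ -1236.1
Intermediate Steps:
d = -4/3 (d = -⅓*4 = -4/3 ≈ -1.3333)
H = -12 (H = 3*(-4) = -12)
m(z) = -4/3 + 2*z (m(z) = (-4/3 + z) + z = -4/3 + 2*z)
l(K, S) = -8/3 + 4*K (l(K, S) = (-4/3 + 2*K)*2 = -8/3 + 4*K)
(1/(196 + l(-8, -20)) + 103)*H = (1/(196 + (-8/3 + 4*(-8))) + 103)*(-12) = (1/(196 + (-8/3 - 32)) + 103)*(-12) = (1/(196 - 104/3) + 103)*(-12) = (1/(484/3) + 103)*(-12) = (3/484 + 103)*(-12) = (49855/484)*(-12) = -149565/121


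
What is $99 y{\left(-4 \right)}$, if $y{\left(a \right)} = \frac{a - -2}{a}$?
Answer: $\frac{99}{2} \approx 49.5$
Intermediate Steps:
$y{\left(a \right)} = \frac{2 + a}{a}$ ($y{\left(a \right)} = \frac{a + 2}{a} = \frac{2 + a}{a}$)
$99 y{\left(-4 \right)} = 99 \frac{2 - 4}{-4} = 99 \left(\left(- \frac{1}{4}\right) \left(-2\right)\right) = 99 \cdot \frac{1}{2} = \frac{99}{2}$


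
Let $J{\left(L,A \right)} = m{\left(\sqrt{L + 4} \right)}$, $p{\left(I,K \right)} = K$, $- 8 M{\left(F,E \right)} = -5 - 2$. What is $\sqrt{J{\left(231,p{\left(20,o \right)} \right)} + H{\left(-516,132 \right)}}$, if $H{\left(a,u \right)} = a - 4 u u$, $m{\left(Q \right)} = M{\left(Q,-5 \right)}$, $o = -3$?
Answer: $\frac{i \sqrt{1123378}}{4} \approx 264.97 i$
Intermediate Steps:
$M{\left(F,E \right)} = \frac{7}{8}$ ($M{\left(F,E \right)} = - \frac{-5 - 2}{8} = \left(- \frac{1}{8}\right) \left(-7\right) = \frac{7}{8}$)
$m{\left(Q \right)} = \frac{7}{8}$
$H{\left(a,u \right)} = a - 4 u^{2}$
$J{\left(L,A \right)} = \frac{7}{8}$
$\sqrt{J{\left(231,p{\left(20,o \right)} \right)} + H{\left(-516,132 \right)}} = \sqrt{\frac{7}{8} - \left(516 + 4 \cdot 132^{2}\right)} = \sqrt{\frac{7}{8} - 70212} = \sqrt{- \frac{561689}{8}} = \frac{i \sqrt{1123378}}{4}$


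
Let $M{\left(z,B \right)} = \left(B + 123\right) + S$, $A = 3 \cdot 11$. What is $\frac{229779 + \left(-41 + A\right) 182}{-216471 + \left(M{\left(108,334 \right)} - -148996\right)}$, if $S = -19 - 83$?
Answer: $- \frac{228323}{67120} \approx -3.4017$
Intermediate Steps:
$A = 33$
$S = -102$
$M{\left(z,B \right)} = 21 + B$ ($M{\left(z,B \right)} = \left(B + 123\right) - 102 = \left(123 + B\right) - 102 = 21 + B$)
$\frac{229779 + \left(-41 + A\right) 182}{-216471 + \left(M{\left(108,334 \right)} - -148996\right)} = \frac{229779 + \left(-41 + 33\right) 182}{-216471 + \left(\left(21 + 334\right) - -148996\right)} = \frac{229779 - 1456}{-216471 + \left(355 + 148996\right)} = \frac{229779 - 1456}{-216471 + 149351} = \frac{228323}{-67120} = 228323 \left(- \frac{1}{67120}\right) = - \frac{228323}{67120}$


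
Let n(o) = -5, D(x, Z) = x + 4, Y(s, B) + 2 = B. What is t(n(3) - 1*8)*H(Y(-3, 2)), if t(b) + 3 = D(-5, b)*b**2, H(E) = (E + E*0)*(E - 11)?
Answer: 0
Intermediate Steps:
Y(s, B) = -2 + B
D(x, Z) = 4 + x
H(E) = E*(-11 + E) (H(E) = (E + 0)*(-11 + E) = E*(-11 + E))
t(b) = -3 - b**2 (t(b) = -3 + (4 - 5)*b**2 = -3 - b**2)
t(n(3) - 1*8)*H(Y(-3, 2)) = (-3 - (-5 - 1*8)**2)*((-2 + 2)*(-11 + (-2 + 2))) = (-3 - (-5 - 8)**2)*(0*(-11 + 0)) = (-3 - 1*(-13)**2)*(0*(-11)) = (-3 - 1*169)*0 = (-3 - 169)*0 = -172*0 = 0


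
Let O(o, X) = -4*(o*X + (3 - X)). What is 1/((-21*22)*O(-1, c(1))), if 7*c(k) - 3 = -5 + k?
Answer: 1/6072 ≈ 0.00016469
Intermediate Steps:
c(k) = -2/7 + k/7 (c(k) = 3/7 + (-5 + k)/7 = 3/7 + (-5/7 + k/7) = -2/7 + k/7)
O(o, X) = -12 + 4*X - 4*X*o (O(o, X) = -4*(X*o + (3 - X)) = -4*(3 - X + X*o) = -12 + 4*X - 4*X*o)
1/((-21*22)*O(-1, c(1))) = 1/((-21*22)*(-12 + 4*(-2/7 + (⅐)*1) - 4*(-2/7 + (⅐)*1)*(-1))) = 1/(-462*(-12 + 4*(-2/7 + ⅐) - 4*(-2/7 + ⅐)*(-1))) = 1/(-462*(-12 + 4*(-⅐) - 4*(-⅐)*(-1))) = 1/(-462*(-12 - 4/7 - 4/7)) = 1/(-462*(-92/7)) = 1/6072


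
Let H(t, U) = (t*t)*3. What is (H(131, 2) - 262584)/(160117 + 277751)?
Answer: -70367/145956 ≈ -0.48211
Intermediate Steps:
H(t, U) = 3*t² (H(t, U) = t²*3 = 3*t²)
(H(131, 2) - 262584)/(160117 + 277751) = (3*131² - 262584)/(160117 + 277751) = (3*17161 - 262584)/437868 = (51483 - 262584)*(1/437868) = -211101*1/437868 = -70367/145956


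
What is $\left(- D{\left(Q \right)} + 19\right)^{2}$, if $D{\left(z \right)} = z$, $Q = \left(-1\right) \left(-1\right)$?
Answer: $324$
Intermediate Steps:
$Q = 1$
$\left(- D{\left(Q \right)} + 19\right)^{2} = \left(\left(-1\right) 1 + 19\right)^{2} = \left(-1 + 19\right)^{2} = 18^{2} = 324$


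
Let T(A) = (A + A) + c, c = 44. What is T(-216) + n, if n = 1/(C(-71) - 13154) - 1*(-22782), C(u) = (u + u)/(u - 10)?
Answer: 23857044727/1065332 ≈ 22394.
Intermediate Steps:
C(u) = 2*u/(-10 + u) (C(u) = (2*u)/(-10 + u) = 2*u/(-10 + u))
n = 24270393543/1065332 (n = 1/(2*(-71)/(-10 - 71) - 13154) - 1*(-22782) = 1/(2*(-71)/(-81) - 13154) + 22782 = 1/(2*(-71)*(-1/81) - 13154) + 22782 = 1/(142/81 - 13154) + 22782 = 1/(-1065332/81) + 22782 = -81/1065332 + 22782 = 24270393543/1065332 ≈ 22782.)
T(A) = 44 + 2*A (T(A) = (A + A) + 44 = 2*A + 44 = 44 + 2*A)
T(-216) + n = (44 + 2*(-216)) + 24270393543/1065332 = (44 - 432) + 24270393543/1065332 = -388 + 24270393543/1065332 = 23857044727/1065332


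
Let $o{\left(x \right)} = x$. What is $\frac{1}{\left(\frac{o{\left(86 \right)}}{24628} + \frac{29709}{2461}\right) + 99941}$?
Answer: $\frac{30304754}{3029053361963} \approx 1.0005 \cdot 10^{-5}$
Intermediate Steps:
$\frac{1}{\left(\frac{o{\left(86 \right)}}{24628} + \frac{29709}{2461}\right) + 99941} = \frac{1}{\left(\frac{86}{24628} + \frac{29709}{2461}\right) + 99941} = \frac{1}{\left(86 \cdot \frac{1}{24628} + 29709 \cdot \frac{1}{2461}\right) + 99941} = \frac{1}{\left(\frac{43}{12314} + \frac{29709}{2461}\right) + 99941} = \frac{1}{\frac{365942449}{30304754} + 99941} = \frac{1}{\frac{3029053361963}{30304754}} = \frac{30304754}{3029053361963}$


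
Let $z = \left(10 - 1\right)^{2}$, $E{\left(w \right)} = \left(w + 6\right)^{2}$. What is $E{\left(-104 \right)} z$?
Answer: $777924$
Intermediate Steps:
$E{\left(w \right)} = \left(6 + w\right)^{2}$
$z = 81$ ($z = 9^{2} = 81$)
$E{\left(-104 \right)} z = \left(6 - 104\right)^{2} \cdot 81 = \left(-98\right)^{2} \cdot 81 = 9604 \cdot 81 = 777924$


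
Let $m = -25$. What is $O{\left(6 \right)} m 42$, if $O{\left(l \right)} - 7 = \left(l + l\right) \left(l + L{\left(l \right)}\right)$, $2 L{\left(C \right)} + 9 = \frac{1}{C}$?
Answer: $-27300$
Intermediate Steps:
$L{\left(C \right)} = - \frac{9}{2} + \frac{1}{2 C}$
$O{\left(l \right)} = 7 + 2 l \left(l + \frac{1 - 9 l}{2 l}\right)$ ($O{\left(l \right)} = 7 + \left(l + l\right) \left(l + \frac{1 - 9 l}{2 l}\right) = 7 + 2 l \left(l + \frac{1 - 9 l}{2 l}\right)$)
$O{\left(6 \right)} m 42 = \left(8 - 54 + 2 \cdot 6^{2}\right) \left(-25\right) 42 = \left(8 - 54 + 2 \cdot 36\right) \left(-25\right) 42 = \left(8 - 54 + 72\right) \left(-25\right) 42 = 26 \left(-25\right) 42 = \left(-650\right) 42 = -27300$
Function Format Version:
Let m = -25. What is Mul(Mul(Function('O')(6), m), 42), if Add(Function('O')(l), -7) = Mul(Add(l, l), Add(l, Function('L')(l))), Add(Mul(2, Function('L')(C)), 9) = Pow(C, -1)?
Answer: -27300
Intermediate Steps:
Function('L')(C) = Add(Rational(-9, 2), Mul(Rational(1, 2), Pow(C, -1)))
Function('O')(l) = Add(7, Mul(2, l, Add(l, Mul(Rational(1, 2), Pow(l, -1), Add(1, Mul(-9, l)))))) (Function('O')(l) = Add(7, Mul(Add(l, l), Add(l, Mul(Rational(1, 2), Pow(l, -1), Add(1, Mul(-9, l)))))) = Add(7, Mul(Mul(2, l), Add(l, Mul(Rational(1, 2), Pow(l, -1), Add(1, Mul(-9, l)))))) = Add(7, Mul(2, l, Add(l, Mul(Rational(1, 2), Pow(l, -1), Add(1, Mul(-9, l)))))))
Mul(Mul(Function('O')(6), m), 42) = Mul(Mul(Add(8, Mul(-9, 6), Mul(2, Pow(6, 2))), -25), 42) = Mul(Mul(Add(8, -54, Mul(2, 36)), -25), 42) = Mul(Mul(Add(8, -54, 72), -25), 42) = Mul(Mul(26, -25), 42) = Mul(-650, 42) = -27300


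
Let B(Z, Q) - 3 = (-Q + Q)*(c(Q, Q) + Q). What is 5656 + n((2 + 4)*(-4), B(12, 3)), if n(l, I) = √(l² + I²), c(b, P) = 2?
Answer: 5656 + 3*√65 ≈ 5680.2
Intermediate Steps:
B(Z, Q) = 3 (B(Z, Q) = 3 + (-Q + Q)*(2 + Q) = 3 + 0*(2 + Q) = 3 + 0 = 3)
n(l, I) = √(I² + l²)
5656 + n((2 + 4)*(-4), B(12, 3)) = 5656 + √(3² + ((2 + 4)*(-4))²) = 5656 + √(9 + (6*(-4))²) = 5656 + √(9 + (-24)²) = 5656 + √(9 + 576) = 5656 + √585 = 5656 + 3*√65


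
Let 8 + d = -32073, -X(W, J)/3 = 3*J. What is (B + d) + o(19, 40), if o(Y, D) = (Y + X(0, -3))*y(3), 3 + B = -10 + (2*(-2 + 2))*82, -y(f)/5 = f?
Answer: -32784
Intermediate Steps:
y(f) = -5*f
B = -13 (B = -3 + (-10 + (2*(-2 + 2))*82) = -3 + (-10 + (2*0)*82) = -3 + (-10 + 0*82) = -3 + (-10 + 0) = -3 - 10 = -13)
X(W, J) = -9*J
o(Y, D) = -405 - 15*Y (o(Y, D) = (Y - 9*(-3))*(-5*3) = (Y + 27)*(-15) = (27 + Y)*(-15) = -405 - 15*Y)
d = -32081 (d = -8 - 32073 = -32081)
(B + d) + o(19, 40) = (-13 - 32081) + (-405 - 15*19) = -32094 + (-405 - 285) = -32094 - 690 = -32784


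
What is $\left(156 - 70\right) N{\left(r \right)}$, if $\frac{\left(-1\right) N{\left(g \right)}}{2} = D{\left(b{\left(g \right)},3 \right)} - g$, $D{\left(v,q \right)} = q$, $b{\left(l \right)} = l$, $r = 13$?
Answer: $1720$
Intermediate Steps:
$N{\left(g \right)} = -6 + 2 g$ ($N{\left(g \right)} = - 2 \left(3 - g\right) = -6 + 2 g$)
$\left(156 - 70\right) N{\left(r \right)} = \left(156 - 70\right) \left(-6 + 2 \cdot 13\right) = 86 \left(-6 + 26\right) = 86 \cdot 20 = 1720$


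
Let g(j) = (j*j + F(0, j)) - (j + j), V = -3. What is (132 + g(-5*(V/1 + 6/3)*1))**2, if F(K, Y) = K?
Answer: 21609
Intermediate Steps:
g(j) = j**2 - 2*j (g(j) = (j*j + 0) - (j + j) = (j**2 + 0) - 2*j = j**2 - 2*j)
(132 + g(-5*(V/1 + 6/3)*1))**2 = (132 + (-5*(-3/1 + 6/3)*1)*(-2 - 5*(-3/1 + 6/3)*1))**2 = (132 + (-5*(-3*1 + 6*(1/3))*1)*(-2 - 5*(-3*1 + 6*(1/3))*1))**2 = (132 + (-5*(-3 + 2)*1)*(-2 - 5*(-3 + 2)*1))**2 = (132 + (-5*(-1)*1)*(-2 - 5*(-1)*1))**2 = (132 + (5*1)*(-2 + 5*1))**2 = (132 + 5*(-2 + 5))**2 = (132 + 5*3)**2 = (132 + 15)**2 = 147**2 = 21609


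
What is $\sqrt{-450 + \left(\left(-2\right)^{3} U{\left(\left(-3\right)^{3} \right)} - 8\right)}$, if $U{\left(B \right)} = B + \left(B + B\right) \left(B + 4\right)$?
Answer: $i \sqrt{10178} \approx 100.89 i$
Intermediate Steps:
$U{\left(B \right)} = B + 2 B \left(4 + B\right)$
$\sqrt{-450 + \left(\left(-2\right)^{3} U{\left(\left(-3\right)^{3} \right)} - 8\right)} = \sqrt{-450 + \left(\left(-2\right)^{3} \left(-3\right)^{3} \left(9 + 2 \left(-3\right)^{3}\right) - 8\right)} = \sqrt{-450 - \left(8 + 8 \left(- 27 \left(9 + 2 \left(-27\right)\right)\right)\right)} = \sqrt{-450 - \left(8 + 8 \left(- 27 \left(9 - 54\right)\right)\right)} = \sqrt{-450 - \left(8 + 8 \left(\left(-27\right) \left(-45\right)\right)\right)} = \sqrt{-450 - 9728} = \sqrt{-10178} = i \sqrt{10178}$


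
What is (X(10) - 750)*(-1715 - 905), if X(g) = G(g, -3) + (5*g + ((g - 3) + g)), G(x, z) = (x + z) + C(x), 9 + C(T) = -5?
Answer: 1807800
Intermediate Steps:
C(T) = -14 (C(T) = -9 - 5 = -14)
G(x, z) = -14 + x + z (G(x, z) = (x + z) - 14 = -14 + x + z)
X(g) = -20 + 8*g (X(g) = (-14 + g - 3) + (5*g + ((g - 3) + g)) = (-17 + g) + (5*g + ((-3 + g) + g)) = (-17 + g) + (5*g + (-3 + 2*g)) = (-17 + g) + (-3 + 7*g) = -20 + 8*g)
(X(10) - 750)*(-1715 - 905) = ((-20 + 8*10) - 750)*(-1715 - 905) = ((-20 + 80) - 750)*(-2620) = (60 - 750)*(-2620) = -690*(-2620) = 1807800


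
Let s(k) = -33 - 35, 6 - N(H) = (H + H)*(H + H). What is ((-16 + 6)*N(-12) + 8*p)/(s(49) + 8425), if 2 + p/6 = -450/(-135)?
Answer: 5764/8357 ≈ 0.68972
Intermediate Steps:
N(H) = 6 - 4*H**2 (N(H) = 6 - (H + H)*(H + H) = 6 - 2*H*2*H = 6 - 4*H**2)
p = 8 (p = -12 + 6*(-450/(-135)) = -12 + 6*(-450*(-1/135)) = -12 + 6*(10/3) = -12 + 20 = 8)
s(k) = -68
((-16 + 6)*N(-12) + 8*p)/(s(49) + 8425) = ((-16 + 6)*(6 - 4*(-12)**2) + 8*8)/(-68 + 8425) = (-10*(6 - 4*144) + 64)/8357 = (-10*(6 - 576) + 64)*(1/8357) = (-10*(-570) + 64)*(1/8357) = (5700 + 64)*(1/8357) = 5764*(1/8357) = 5764/8357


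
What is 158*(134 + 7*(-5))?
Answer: 15642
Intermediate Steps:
158*(134 + 7*(-5)) = 158*(134 - 35) = 158*99 = 15642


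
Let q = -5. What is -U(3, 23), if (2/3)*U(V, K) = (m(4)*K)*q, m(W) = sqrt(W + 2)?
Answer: 345*sqrt(6)/2 ≈ 422.54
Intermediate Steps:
m(W) = sqrt(2 + W)
U(V, K) = -15*K*sqrt(6)/2 (U(V, K) = 3*((sqrt(2 + 4)*K)*(-5))/2 = 3*((sqrt(6)*K)*(-5))/2 = 3*((K*sqrt(6))*(-5))/2 = 3*(-5*K*sqrt(6))/2 = -15*K*sqrt(6)/2)
-U(3, 23) = -(-15)*23*sqrt(6)/2 = -(-345)*sqrt(6)/2 = 345*sqrt(6)/2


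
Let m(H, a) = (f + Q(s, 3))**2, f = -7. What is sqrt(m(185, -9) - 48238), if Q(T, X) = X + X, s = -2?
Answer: I*sqrt(48237) ≈ 219.63*I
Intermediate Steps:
Q(T, X) = 2*X
m(H, a) = 1 (m(H, a) = (-7 + 2*3)**2 = (-7 + 6)**2 = (-1)**2 = 1)
sqrt(m(185, -9) - 48238) = sqrt(1 - 48238) = sqrt(-48237) = I*sqrt(48237)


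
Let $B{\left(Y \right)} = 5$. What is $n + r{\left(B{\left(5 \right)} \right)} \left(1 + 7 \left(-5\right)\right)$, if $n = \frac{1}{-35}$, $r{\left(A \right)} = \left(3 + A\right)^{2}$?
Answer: $- \frac{76161}{35} \approx -2176.0$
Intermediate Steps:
$n = - \frac{1}{35} \approx -0.028571$
$n + r{\left(B{\left(5 \right)} \right)} \left(1 + 7 \left(-5\right)\right) = - \frac{1}{35} + \left(3 + 5\right)^{2} \left(1 + 7 \left(-5\right)\right) = - \frac{1}{35} + 8^{2} \left(1 - 35\right) = - \frac{1}{35} + 64 \left(-34\right) = - \frac{1}{35} - 2176 = - \frac{76161}{35}$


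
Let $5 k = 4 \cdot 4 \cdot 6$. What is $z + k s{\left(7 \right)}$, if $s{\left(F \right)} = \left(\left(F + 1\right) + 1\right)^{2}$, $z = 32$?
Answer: $\frac{7936}{5} \approx 1587.2$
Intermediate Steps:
$k = \frac{96}{5}$ ($k = \frac{4 \cdot 4 \cdot 6}{5} = \frac{16 \cdot 6}{5} = \frac{1}{5} \cdot 96 = \frac{96}{5} \approx 19.2$)
$s{\left(F \right)} = \left(2 + F\right)^{2}$ ($s{\left(F \right)} = \left(\left(1 + F\right) + 1\right)^{2} = \left(2 + F\right)^{2}$)
$z + k s{\left(7 \right)} = 32 + \frac{96 \left(2 + 7\right)^{2}}{5} = 32 + \frac{96 \cdot 9^{2}}{5} = 32 + \frac{96}{5} \cdot 81 = 32 + \frac{7776}{5} = \frac{7936}{5}$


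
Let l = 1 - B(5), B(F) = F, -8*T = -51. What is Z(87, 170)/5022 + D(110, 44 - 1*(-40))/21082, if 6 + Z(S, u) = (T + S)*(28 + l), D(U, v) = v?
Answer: 7923353/17645634 ≈ 0.44903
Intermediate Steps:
T = 51/8 (T = -⅛*(-51) = 51/8 ≈ 6.3750)
l = -4 (l = 1 - 1*5 = 1 - 5 = -4)
Z(S, u) = 147 + 24*S (Z(S, u) = -6 + (51/8 + S)*(28 - 4) = -6 + (51/8 + S)*24 = -6 + (153 + 24*S) = 147 + 24*S)
Z(87, 170)/5022 + D(110, 44 - 1*(-40))/21082 = (147 + 24*87)/5022 + (44 - 1*(-40))/21082 = (147 + 2088)*(1/5022) + (44 + 40)*(1/21082) = 2235*(1/5022) + 84*(1/21082) = 745/1674 + 42/10541 = 7923353/17645634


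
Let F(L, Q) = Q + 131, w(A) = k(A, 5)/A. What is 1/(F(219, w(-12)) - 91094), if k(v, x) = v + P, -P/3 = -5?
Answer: -4/363853 ≈ -1.0993e-5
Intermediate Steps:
P = 15 (P = -3*(-5) = 15)
k(v, x) = 15 + v (k(v, x) = v + 15 = 15 + v)
w(A) = (15 + A)/A
F(L, Q) = 131 + Q
1/(F(219, w(-12)) - 91094) = 1/((131 + (15 - 12)/(-12)) - 91094) = 1/((131 - 1/12*3) - 91094) = 1/((131 - 1/4) - 91094) = 1/(523/4 - 91094) = 1/(-363853/4) = -4/363853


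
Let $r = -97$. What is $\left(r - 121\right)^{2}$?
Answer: $47524$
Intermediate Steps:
$\left(r - 121\right)^{2} = \left(-97 - 121\right)^{2} = \left(-218\right)^{2} = 47524$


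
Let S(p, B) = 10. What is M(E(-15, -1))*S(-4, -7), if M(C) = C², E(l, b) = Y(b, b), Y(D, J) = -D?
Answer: 10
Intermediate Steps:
E(l, b) = -b
M(E(-15, -1))*S(-4, -7) = (-1*(-1))²*10 = 1²*10 = 1*10 = 10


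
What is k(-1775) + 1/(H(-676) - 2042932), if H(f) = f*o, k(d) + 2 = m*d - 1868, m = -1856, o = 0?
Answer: 6726414897959/2042932 ≈ 3.2925e+6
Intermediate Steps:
k(d) = -1870 - 1856*d (k(d) = -2 + (-1856*d - 1868) = -2 + (-1868 - 1856*d) = -1870 - 1856*d)
H(f) = 0 (H(f) = f*0 = 0)
k(-1775) + 1/(H(-676) - 2042932) = (-1870 - 1856*(-1775)) + 1/(0 - 2042932) = (-1870 + 3294400) + 1/(-2042932) = 3292530 - 1/2042932 = 6726414897959/2042932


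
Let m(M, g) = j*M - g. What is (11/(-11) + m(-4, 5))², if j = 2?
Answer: 196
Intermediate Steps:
m(M, g) = -g + 2*M (m(M, g) = 2*M - g = -g + 2*M)
(11/(-11) + m(-4, 5))² = (11/(-11) + (-1*5 + 2*(-4)))² = (11*(-1/11) + (-5 - 8))² = (-1 - 13)² = (-14)² = 196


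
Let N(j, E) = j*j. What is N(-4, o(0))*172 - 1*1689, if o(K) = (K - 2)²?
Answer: 1063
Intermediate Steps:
o(K) = (-2 + K)²
N(j, E) = j²
N(-4, o(0))*172 - 1*1689 = (-4)²*172 - 1*1689 = 16*172 - 1689 = 2752 - 1689 = 1063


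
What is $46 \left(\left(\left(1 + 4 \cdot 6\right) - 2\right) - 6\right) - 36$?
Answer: $746$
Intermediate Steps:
$46 \left(\left(\left(1 + 4 \cdot 6\right) - 2\right) - 6\right) - 36 = 46 \left(\left(\left(1 + 24\right) - 2\right) - 6\right) - 36 = 46 \left(\left(25 - 2\right) - 6\right) - 36 = 46 \left(23 - 6\right) - 36 = 46 \cdot 17 - 36 = 782 - 36 = 746$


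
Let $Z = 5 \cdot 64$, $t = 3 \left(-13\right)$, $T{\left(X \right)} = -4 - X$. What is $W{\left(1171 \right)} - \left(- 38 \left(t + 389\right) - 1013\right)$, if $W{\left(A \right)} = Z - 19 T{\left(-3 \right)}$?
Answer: $14652$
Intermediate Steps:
$t = -39$
$Z = 320$
$W{\left(A \right)} = 339$ ($W{\left(A \right)} = 320 - 19 \left(-4 - -3\right) = 320 - 19 \left(-4 + 3\right) = 320 - 19 \left(-1\right) = 320 - -19 = 320 + 19 = 339$)
$W{\left(1171 \right)} - \left(- 38 \left(t + 389\right) - 1013\right) = 339 - \left(- 38 \left(-39 + 389\right) - 1013\right) = 339 - \left(\left(-38\right) 350 - 1013\right) = 339 - \left(-13300 - 1013\right) = 339 - -14313 = 339 + 14313 = 14652$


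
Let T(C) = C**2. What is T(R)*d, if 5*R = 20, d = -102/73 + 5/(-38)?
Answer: -33928/1387 ≈ -24.461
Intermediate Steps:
d = -4241/2774 (d = -102*1/73 + 5*(-1/38) = -102/73 - 5/38 = -4241/2774 ≈ -1.5288)
R = 4 (R = (1/5)*20 = 4)
T(R)*d = 4**2*(-4241/2774) = 16*(-4241/2774) = -33928/1387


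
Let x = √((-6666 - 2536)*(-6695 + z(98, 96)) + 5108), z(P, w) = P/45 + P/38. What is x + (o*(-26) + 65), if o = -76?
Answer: 2041 + 2*√1250229954830/285 ≈ 9887.6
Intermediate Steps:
z(P, w) = 83*P/1710 (z(P, w) = P*(1/45) + P*(1/38) = P/45 + P/38 = 83*P/1710)
x = 2*√1250229954830/285 (x = √((-6666 - 2536)*(-6695 + (83/1710)*98) + 5108) = √(-9202*(-6695 + 4067/855) + 5108) = √(-9202*(-5720158/855) + 5108) = √(52636893916/855 + 5108) = √(52641261256/855) = 2*√1250229954830/285 ≈ 7846.6)
x + (o*(-26) + 65) = 2*√1250229954830/285 + (-76*(-26) + 65) = 2*√1250229954830/285 + (1976 + 65) = 2*√1250229954830/285 + 2041 = 2041 + 2*√1250229954830/285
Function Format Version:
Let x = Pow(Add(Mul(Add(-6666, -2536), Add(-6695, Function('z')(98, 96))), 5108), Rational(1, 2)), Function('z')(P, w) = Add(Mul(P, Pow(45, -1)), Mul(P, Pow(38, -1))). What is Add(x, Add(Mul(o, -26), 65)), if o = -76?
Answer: Add(2041, Mul(Rational(2, 285), Pow(1250229954830, Rational(1, 2)))) ≈ 9887.6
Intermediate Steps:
Function('z')(P, w) = Mul(Rational(83, 1710), P) (Function('z')(P, w) = Add(Mul(P, Rational(1, 45)), Mul(P, Rational(1, 38))) = Add(Mul(Rational(1, 45), P), Mul(Rational(1, 38), P)) = Mul(Rational(83, 1710), P))
x = Mul(Rational(2, 285), Pow(1250229954830, Rational(1, 2))) (x = Pow(Add(Mul(Add(-6666, -2536), Add(-6695, Mul(Rational(83, 1710), 98))), 5108), Rational(1, 2)) = Pow(Add(Mul(-9202, Add(-6695, Rational(4067, 855))), 5108), Rational(1, 2)) = Pow(Add(Mul(-9202, Rational(-5720158, 855)), 5108), Rational(1, 2)) = Pow(Add(Rational(52636893916, 855), 5108), Rational(1, 2)) = Pow(Rational(52641261256, 855), Rational(1, 2)) = Mul(Rational(2, 285), Pow(1250229954830, Rational(1, 2))) ≈ 7846.6)
Add(x, Add(Mul(o, -26), 65)) = Add(Mul(Rational(2, 285), Pow(1250229954830, Rational(1, 2))), Add(Mul(-76, -26), 65)) = Add(Mul(Rational(2, 285), Pow(1250229954830, Rational(1, 2))), Add(1976, 65)) = Add(Mul(Rational(2, 285), Pow(1250229954830, Rational(1, 2))), 2041) = Add(2041, Mul(Rational(2, 285), Pow(1250229954830, Rational(1, 2))))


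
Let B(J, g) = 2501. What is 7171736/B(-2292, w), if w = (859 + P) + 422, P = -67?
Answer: 7171736/2501 ≈ 2867.5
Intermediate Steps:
w = 1214 (w = (859 - 67) + 422 = 792 + 422 = 1214)
7171736/B(-2292, w) = 7171736/2501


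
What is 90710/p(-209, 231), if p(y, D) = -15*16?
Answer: -9071/24 ≈ -377.96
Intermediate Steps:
p(y, D) = -240
90710/p(-209, 231) = 90710/(-240) = 90710*(-1/240) = -9071/24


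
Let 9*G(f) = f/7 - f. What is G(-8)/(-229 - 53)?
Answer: -8/2961 ≈ -0.0027018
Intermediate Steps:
G(f) = -2*f/21 (G(f) = (f/7 - f)/9 = (-6*f/7)/9 = -2*f/21)
G(-8)/(-229 - 53) = (-2/21*(-8))/(-229 - 53) = (16/21)/(-282) = -1/282*16/21 = -8/2961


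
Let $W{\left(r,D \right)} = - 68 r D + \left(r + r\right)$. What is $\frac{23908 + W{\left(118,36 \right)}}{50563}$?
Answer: $- \frac{264720}{50563} \approx -5.2355$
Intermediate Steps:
$W{\left(r,D \right)} = 2 r - 68 D r$ ($W{\left(r,D \right)} = - 68 D r + 2 r = 2 r - 68 D r$)
$\frac{23908 + W{\left(118,36 \right)}}{50563} = \frac{23908 + 2 \cdot 118 \left(1 - 1224\right)}{50563} = \left(23908 + 2 \cdot 118 \left(1 - 1224\right)\right) \frac{1}{50563} = \left(23908 + 2 \cdot 118 \left(-1223\right)\right) \frac{1}{50563} = \left(23908 - 288628\right) \frac{1}{50563} = \left(-264720\right) \frac{1}{50563} = - \frac{264720}{50563}$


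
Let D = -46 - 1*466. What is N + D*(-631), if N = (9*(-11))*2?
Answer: 322874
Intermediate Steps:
N = -198 (N = -99*2 = -198)
D = -512 (D = -46 - 466 = -512)
N + D*(-631) = -198 - 512*(-631) = -198 + 323072 = 322874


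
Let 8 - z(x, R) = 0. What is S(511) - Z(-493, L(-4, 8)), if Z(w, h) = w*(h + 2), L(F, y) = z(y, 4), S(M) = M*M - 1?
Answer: 266050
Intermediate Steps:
z(x, R) = 8 (z(x, R) = 8 - 1*0 = 8 + 0 = 8)
S(M) = -1 + M**2 (S(M) = M**2 - 1 = -1 + M**2)
L(F, y) = 8
Z(w, h) = w*(2 + h)
S(511) - Z(-493, L(-4, 8)) = (-1 + 511**2) - (-493)*(2 + 8) = (-1 + 261121) - (-493)*10 = 261120 - 1*(-4930) = 261120 + 4930 = 266050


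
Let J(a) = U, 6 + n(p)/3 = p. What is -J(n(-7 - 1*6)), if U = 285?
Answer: -285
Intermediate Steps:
n(p) = -18 + 3*p
J(a) = 285
-J(n(-7 - 1*6)) = -1*285 = -285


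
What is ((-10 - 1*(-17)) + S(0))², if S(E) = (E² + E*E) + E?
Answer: 49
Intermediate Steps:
S(E) = E + 2*E² (S(E) = (E² + E²) + E = 2*E² + E = E + 2*E²)
((-10 - 1*(-17)) + S(0))² = ((-10 - 1*(-17)) + 0*(1 + 2*0))² = ((-10 + 17) + 0*(1 + 0))² = (7 + 0*1)² = (7 + 0)² = 7² = 49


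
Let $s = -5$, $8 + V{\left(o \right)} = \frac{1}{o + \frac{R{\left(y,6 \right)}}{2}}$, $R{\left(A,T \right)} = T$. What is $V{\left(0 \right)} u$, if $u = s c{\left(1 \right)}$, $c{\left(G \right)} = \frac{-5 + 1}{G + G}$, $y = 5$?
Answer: $- \frac{230}{3} \approx -76.667$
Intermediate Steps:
$V{\left(o \right)} = -8 + \frac{1}{3 + o}$ ($V{\left(o \right)} = -8 + \frac{1}{o + \frac{6}{2}} = -8 + \frac{1}{o + 6 \cdot \frac{1}{2}} = -8 + \frac{1}{o + 3} = -8 + \frac{1}{3 + o}$)
$c{\left(G \right)} = - \frac{2}{G}$ ($c{\left(G \right)} = - \frac{4}{2 G} = - 4 \frac{1}{2 G} = - \frac{2}{G}$)
$u = 10$ ($u = - 5 \left(- \frac{2}{1}\right) = - 5 \left(\left(-2\right) 1\right) = \left(-5\right) \left(-2\right) = 10$)
$V{\left(0 \right)} u = \frac{-23 - 0}{3 + 0} \cdot 10 = \frac{-23 + 0}{3} \cdot 10 = \frac{1}{3} \left(-23\right) 10 = \left(- \frac{23}{3}\right) 10 = - \frac{230}{3}$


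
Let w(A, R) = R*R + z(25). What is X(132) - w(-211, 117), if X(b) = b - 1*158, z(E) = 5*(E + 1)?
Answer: -13845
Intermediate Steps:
z(E) = 5 + 5*E (z(E) = 5*(1 + E) = 5 + 5*E)
w(A, R) = 130 + R² (w(A, R) = R*R + (5 + 5*25) = R² + (5 + 125) = R² + 130 = 130 + R²)
X(b) = -158 + b (X(b) = b - 158 = -158 + b)
X(132) - w(-211, 117) = (-158 + 132) - (130 + 117²) = -26 - (130 + 13689) = -26 - 1*13819 = -26 - 13819 = -13845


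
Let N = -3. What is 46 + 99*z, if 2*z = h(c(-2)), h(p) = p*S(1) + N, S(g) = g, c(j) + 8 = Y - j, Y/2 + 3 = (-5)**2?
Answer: 3557/2 ≈ 1778.5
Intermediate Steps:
Y = 44 (Y = -6 + 2*(-5)**2 = -6 + 2*25 = -6 + 50 = 44)
c(j) = 36 - j (c(j) = -8 + (44 - j) = 36 - j)
h(p) = -3 + p (h(p) = p*1 - 3 = p - 3 = -3 + p)
z = 35/2 (z = (-3 + (36 - 1*(-2)))/2 = (-3 + (36 + 2))/2 = (-3 + 38)/2 = (1/2)*35 = 35/2 ≈ 17.500)
46 + 99*z = 46 + 99*(35/2) = 46 + 3465/2 = 3557/2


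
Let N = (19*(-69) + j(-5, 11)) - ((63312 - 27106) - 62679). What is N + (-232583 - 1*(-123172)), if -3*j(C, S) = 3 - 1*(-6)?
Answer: -84252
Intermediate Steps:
j(C, S) = -3 (j(C, S) = -(3 - 1*(-6))/3 = -(3 + 6)/3 = -⅓*9 = -3)
N = 25159 (N = (19*(-69) - 3) - ((63312 - 27106) - 62679) = (-1311 - 3) - (36206 - 62679) = -1314 - 1*(-26473) = -1314 + 26473 = 25159)
N + (-232583 - 1*(-123172)) = 25159 + (-232583 - 1*(-123172)) = 25159 + (-232583 + 123172) = 25159 - 109411 = -84252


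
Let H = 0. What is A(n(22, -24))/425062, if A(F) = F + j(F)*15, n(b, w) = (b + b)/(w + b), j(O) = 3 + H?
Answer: 23/425062 ≈ 5.4110e-5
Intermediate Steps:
j(O) = 3 (j(O) = 3 + 0 = 3)
n(b, w) = 2*b/(b + w) (n(b, w) = (2*b)/(b + w) = 2*b/(b + w))
A(F) = 45 + F (A(F) = F + 3*15 = F + 45 = 45 + F)
A(n(22, -24))/425062 = (45 + 2*22/(22 - 24))/425062 = (45 + 2*22/(-2))*(1/425062) = (45 + 2*22*(-½))*(1/425062) = (45 - 22)*(1/425062) = 23*(1/425062) = 23/425062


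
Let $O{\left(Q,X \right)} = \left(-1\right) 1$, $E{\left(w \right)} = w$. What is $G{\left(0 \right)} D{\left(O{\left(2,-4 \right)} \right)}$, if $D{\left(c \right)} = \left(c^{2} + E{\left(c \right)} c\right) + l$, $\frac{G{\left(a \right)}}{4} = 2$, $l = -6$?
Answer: $-32$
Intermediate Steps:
$G{\left(a \right)} = 8$ ($G{\left(a \right)} = 4 \cdot 2 = 8$)
$O{\left(Q,X \right)} = -1$
$D{\left(c \right)} = -6 + 2 c^{2}$ ($D{\left(c \right)} = \left(c^{2} + c c\right) - 6 = \left(c^{2} + c^{2}\right) - 6 = 2 c^{2} - 6 = -6 + 2 c^{2}$)
$G{\left(0 \right)} D{\left(O{\left(2,-4 \right)} \right)} = 8 \left(-6 + 2 \left(-1\right)^{2}\right) = 8 \left(-6 + 2 \cdot 1\right) = 8 \left(-6 + 2\right) = 8 \left(-4\right) = -32$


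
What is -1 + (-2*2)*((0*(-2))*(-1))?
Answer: -1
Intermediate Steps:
-1 + (-2*2)*((0*(-2))*(-1)) = -1 - 0*(-1) = -1 - 4*0 = -1 + 0 = -1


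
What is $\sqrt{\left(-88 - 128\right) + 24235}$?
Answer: $\sqrt{24019} \approx 154.98$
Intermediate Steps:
$\sqrt{\left(-88 - 128\right) + 24235} = \sqrt{-216 + 24235} = \sqrt{24019}$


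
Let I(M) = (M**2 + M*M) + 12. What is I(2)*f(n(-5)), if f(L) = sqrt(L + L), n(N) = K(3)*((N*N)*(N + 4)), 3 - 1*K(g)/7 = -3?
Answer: 200*I*sqrt(21) ≈ 916.52*I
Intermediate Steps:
K(g) = 42 (K(g) = 21 - 7*(-3) = 21 + 21 = 42)
n(N) = 42*N**2*(4 + N) (n(N) = 42*((N*N)*(N + 4)) = 42*(N**2*(4 + N)) = 42*N**2*(4 + N))
f(L) = sqrt(2)*sqrt(L) (f(L) = sqrt(2*L) = sqrt(2)*sqrt(L))
I(M) = 12 + 2*M**2 (I(M) = (M**2 + M**2) + 12 = 2*M**2 + 12 = 12 + 2*M**2)
I(2)*f(n(-5)) = (12 + 2*2**2)*(sqrt(2)*sqrt(42*(-5)**2*(4 - 5))) = (12 + 2*4)*(sqrt(2)*sqrt(42*25*(-1))) = (12 + 8)*(sqrt(2)*sqrt(-1050)) = 20*(sqrt(2)*(5*I*sqrt(42))) = 20*(10*I*sqrt(21)) = 200*I*sqrt(21)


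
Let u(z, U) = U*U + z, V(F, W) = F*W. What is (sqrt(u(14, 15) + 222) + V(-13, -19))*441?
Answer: 108927 + 441*sqrt(461) ≈ 1.1840e+5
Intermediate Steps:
u(z, U) = z + U**2 (u(z, U) = U**2 + z = z + U**2)
(sqrt(u(14, 15) + 222) + V(-13, -19))*441 = (sqrt((14 + 15**2) + 222) - 13*(-19))*441 = (sqrt((14 + 225) + 222) + 247)*441 = (sqrt(239 + 222) + 247)*441 = (sqrt(461) + 247)*441 = (247 + sqrt(461))*441 = 108927 + 441*sqrt(461)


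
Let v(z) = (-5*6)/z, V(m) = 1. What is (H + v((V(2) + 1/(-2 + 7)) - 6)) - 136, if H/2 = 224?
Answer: 1273/4 ≈ 318.25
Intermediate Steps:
H = 448 (H = 2*224 = 448)
v(z) = -30/z
(H + v((V(2) + 1/(-2 + 7)) - 6)) - 136 = (448 - 30/((1 + 1/(-2 + 7)) - 6)) - 136 = (448 - 30/((1 + 1/5) - 6)) - 136 = (448 - 30/(6/5 - 6)) - 136 = (448 - 30/(-24/5)) - 136 = (448 - 30*(-5/24)) - 136 = (448 + 25/4) - 136 = 1817/4 - 136 = 1273/4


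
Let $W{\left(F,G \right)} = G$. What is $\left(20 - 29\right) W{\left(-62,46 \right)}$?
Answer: $-414$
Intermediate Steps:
$\left(20 - 29\right) W{\left(-62,46 \right)} = \left(20 - 29\right) 46 = \left(-9\right) 46 = -414$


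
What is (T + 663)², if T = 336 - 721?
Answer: 77284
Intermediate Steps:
T = -385
(T + 663)² = (-385 + 663)² = 278² = 77284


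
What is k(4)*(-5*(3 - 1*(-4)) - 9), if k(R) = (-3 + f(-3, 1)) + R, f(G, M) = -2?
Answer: 44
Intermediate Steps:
k(R) = -5 + R (k(R) = (-3 - 2) + R = -5 + R)
k(4)*(-5*(3 - 1*(-4)) - 9) = (-5 + 4)*(-5*(3 - 1*(-4)) - 9) = -(-5*(3 + 4) - 9) = -(-5*7 - 9) = -(-35 - 9) = -1*(-44) = 44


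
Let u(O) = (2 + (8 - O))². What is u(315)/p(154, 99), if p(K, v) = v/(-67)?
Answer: -6232675/99 ≈ -62956.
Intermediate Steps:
u(O) = (10 - O)²
p(K, v) = -v/67 (p(K, v) = v*(-1/67) = -v/67)
u(315)/p(154, 99) = (-10 + 315)²/((-1/67*99)) = 305²/(-99/67) = 93025*(-67/99) = -6232675/99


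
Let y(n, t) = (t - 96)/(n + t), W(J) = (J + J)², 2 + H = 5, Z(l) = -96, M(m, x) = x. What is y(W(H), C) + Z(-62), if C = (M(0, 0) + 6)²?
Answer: -581/6 ≈ -96.833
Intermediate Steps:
H = 3 (H = -2 + 5 = 3)
W(J) = 4*J² (W(J) = (2*J)² = 4*J²)
C = 36 (C = (0 + 6)² = 6² = 36)
y(n, t) = (-96 + t)/(n + t)
y(W(H), C) + Z(-62) = (-96 + 36)/(4*3² + 36) - 96 = -60/(4*9 + 36) - 96 = -60/(36 + 36) - 96 = -60/72 - 96 = (1/72)*(-60) - 96 = -⅚ - 96 = -581/6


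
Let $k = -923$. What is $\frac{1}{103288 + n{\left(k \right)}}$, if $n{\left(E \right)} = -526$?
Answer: $\frac{1}{102762} \approx 9.7312 \cdot 10^{-6}$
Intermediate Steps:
$\frac{1}{103288 + n{\left(k \right)}} = \frac{1}{103288 - 526} = \frac{1}{102762}$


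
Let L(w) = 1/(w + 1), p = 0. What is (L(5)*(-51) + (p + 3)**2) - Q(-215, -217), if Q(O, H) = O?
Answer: 431/2 ≈ 215.50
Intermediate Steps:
L(w) = 1/(1 + w)
(L(5)*(-51) + (p + 3)**2) - Q(-215, -217) = (-51/(1 + 5) + (0 + 3)**2) - 1*(-215) = (-51/6 + 3**2) + 215 = ((1/6)*(-51) + 9) + 215 = (-17/2 + 9) + 215 = 1/2 + 215 = 431/2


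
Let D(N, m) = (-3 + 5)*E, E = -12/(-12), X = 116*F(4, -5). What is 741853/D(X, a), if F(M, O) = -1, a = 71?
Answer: 741853/2 ≈ 3.7093e+5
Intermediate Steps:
X = -116 (X = 116*(-1) = -116)
E = 1 (E = -12*(-1/12) = 1)
D(N, m) = 2 (D(N, m) = (-3 + 5)*1 = 2*1 = 2)
741853/D(X, a) = 741853/2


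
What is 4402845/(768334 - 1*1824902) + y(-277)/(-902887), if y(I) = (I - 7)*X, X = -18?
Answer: -3980672689131/953961511816 ≈ -4.1728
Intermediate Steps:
y(I) = 126 - 18*I (y(I) = (I - 7)*(-18) = (-7 + I)*(-18) = 126 - 18*I)
4402845/(768334 - 1*1824902) + y(-277)/(-902887) = 4402845/(768334 - 1*1824902) + (126 - 18*(-277))/(-902887) = 4402845/(768334 - 1824902) + (126 + 4986)*(-1/902887) = 4402845/(-1056568) + 5112*(-1/902887) = 4402845*(-1/1056568) - 5112/902887 = -4402845/1056568 - 5112/902887 = -3980672689131/953961511816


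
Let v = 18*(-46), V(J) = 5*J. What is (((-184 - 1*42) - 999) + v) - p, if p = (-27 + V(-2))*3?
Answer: -1942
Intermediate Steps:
p = -111 (p = (-27 + 5*(-2))*3 = (-27 - 10)*3 = -37*3 = -111)
v = -828
(((-184 - 1*42) - 999) + v) - p = (((-184 - 1*42) - 999) - 828) - 1*(-111) = (((-184 - 42) - 999) - 828) + 111 = ((-226 - 999) - 828) + 111 = (-1225 - 828) + 111 = -2053 + 111 = -1942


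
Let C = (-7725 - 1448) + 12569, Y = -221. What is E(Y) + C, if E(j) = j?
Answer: 3175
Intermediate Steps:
C = 3396 (C = -9173 + 12569 = 3396)
E(Y) + C = -221 + 3396 = 3175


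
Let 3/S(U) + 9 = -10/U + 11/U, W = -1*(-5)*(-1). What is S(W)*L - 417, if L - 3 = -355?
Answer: -6951/23 ≈ -302.22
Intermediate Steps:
L = -352 (L = 3 - 355 = -352)
W = -5 (W = 5*(-1) = -5)
S(U) = 3/(-9 + 1/U) (S(U) = 3/(-9 + (-10/U + 11/U)) = 3/(-9 + 1/U))
S(W)*L - 417 = -3*(-5)/(-1 + 9*(-5))*(-352) - 417 = -3*(-5)/(-1 - 45)*(-352) - 417 = -3*(-5)/(-46)*(-352) - 417 = -3*(-5)*(-1/46)*(-352) - 417 = -15/46*(-352) - 417 = 2640/23 - 417 = -6951/23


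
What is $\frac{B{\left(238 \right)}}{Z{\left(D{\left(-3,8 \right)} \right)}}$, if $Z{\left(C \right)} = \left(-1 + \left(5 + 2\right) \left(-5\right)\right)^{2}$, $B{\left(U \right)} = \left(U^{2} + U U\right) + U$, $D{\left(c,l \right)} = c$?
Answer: $\frac{6307}{72} \approx 87.597$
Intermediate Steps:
$B{\left(U \right)} = U + 2 U^{2}$ ($B{\left(U \right)} = \left(U^{2} + U^{2}\right) + U = 2 U^{2} + U = U + 2 U^{2}$)
$Z{\left(C \right)} = 1296$ ($Z{\left(C \right)} = \left(-1 + 7 \left(-5\right)\right)^{2} = \left(-1 - 35\right)^{2} = \left(-36\right)^{2} = 1296$)
$\frac{B{\left(238 \right)}}{Z{\left(D{\left(-3,8 \right)} \right)}} = \frac{238 \left(1 + 2 \cdot 238\right)}{1296} = 238 \left(1 + 476\right) \frac{1}{1296} = 238 \cdot 477 \cdot \frac{1}{1296} = 113526 \cdot \frac{1}{1296} = \frac{6307}{72}$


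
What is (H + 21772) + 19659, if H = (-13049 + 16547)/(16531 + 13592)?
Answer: 416009837/10041 ≈ 41431.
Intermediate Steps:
H = 1166/10041 (H = 3498/30123 = 3498*(1/30123) = 1166/10041 ≈ 0.11612)
(H + 21772) + 19659 = (1166/10041 + 21772) + 19659 = 218613818/10041 + 19659 = 416009837/10041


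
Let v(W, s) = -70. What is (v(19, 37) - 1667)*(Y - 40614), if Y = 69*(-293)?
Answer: 105663447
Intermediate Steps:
Y = -20217
(v(19, 37) - 1667)*(Y - 40614) = (-70 - 1667)*(-20217 - 40614) = -1737*(-60831) = 105663447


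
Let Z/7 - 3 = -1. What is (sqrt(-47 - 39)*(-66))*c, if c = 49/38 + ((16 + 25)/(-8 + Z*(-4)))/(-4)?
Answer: -232683*I*sqrt(86)/2432 ≈ -887.26*I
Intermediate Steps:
Z = 14 (Z = 21 + 7*(-1) = 21 - 7 = 14)
c = 7051/4864 (c = 49/38 + ((16 + 25)/(-8 + 14*(-4)))/(-4) = 49*(1/38) + (41/(-8 - 56))*(-1/4) = 49/38 + (41/(-64))*(-1/4) = 49/38 + (41*(-1/64))*(-1/4) = 49/38 - 41/64*(-1/4) = 49/38 + 41/256 = 7051/4864 ≈ 1.4496)
(sqrt(-47 - 39)*(-66))*c = (sqrt(-47 - 39)*(-66))*(7051/4864) = (sqrt(-86)*(-66))*(7051/4864) = ((I*sqrt(86))*(-66))*(7051/4864) = -66*I*sqrt(86)*(7051/4864) = -232683*I*sqrt(86)/2432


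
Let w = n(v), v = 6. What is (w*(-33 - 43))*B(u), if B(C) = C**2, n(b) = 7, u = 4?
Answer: -8512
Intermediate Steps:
w = 7
(w*(-33 - 43))*B(u) = (7*(-33 - 43))*4**2 = (7*(-76))*16 = -532*16 = -8512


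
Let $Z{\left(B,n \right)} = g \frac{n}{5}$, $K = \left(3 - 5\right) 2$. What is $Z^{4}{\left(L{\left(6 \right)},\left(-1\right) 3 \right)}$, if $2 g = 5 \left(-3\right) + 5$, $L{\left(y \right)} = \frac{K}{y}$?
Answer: $81$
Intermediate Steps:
$K = -4$ ($K = \left(-2\right) 2 = -4$)
$L{\left(y \right)} = - \frac{4}{y}$
$g = -5$ ($g = \frac{5 \left(-3\right) + 5}{2} = \frac{-15 + 5}{2} = \frac{1}{2} \left(-10\right) = -5$)
$Z{\left(B,n \right)} = - n$ ($Z{\left(B,n \right)} = - 5 \frac{n}{5} = - n$)
$Z^{4}{\left(L{\left(6 \right)},\left(-1\right) 3 \right)} = \left(- \left(-1\right) 3\right)^{4} = \left(\left(-1\right) \left(-3\right)\right)^{4} = 3^{4} = 81$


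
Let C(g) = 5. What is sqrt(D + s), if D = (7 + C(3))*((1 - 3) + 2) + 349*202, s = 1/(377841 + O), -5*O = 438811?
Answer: sqrt(148302606965879498)/1450394 ≈ 265.51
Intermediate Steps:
O = -438811/5 (O = -1/5*438811 = -438811/5 ≈ -87762.)
s = 5/1450394 (s = 1/(377841 - 438811/5) = 1/(1450394/5) = 5/1450394 ≈ 3.4473e-6)
D = 70498 (D = (7 + 5)*((1 - 3) + 2) + 349*202 = 12*(-2 + 2) + 70498 = 12*0 + 70498 = 0 + 70498 = 70498)
sqrt(D + s) = sqrt(70498 + 5/1450394) = sqrt(102249876217/1450394) = sqrt(148302606965879498)/1450394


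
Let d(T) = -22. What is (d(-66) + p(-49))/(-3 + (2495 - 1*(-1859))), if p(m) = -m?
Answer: 27/4351 ≈ 0.0062055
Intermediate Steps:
(d(-66) + p(-49))/(-3 + (2495 - 1*(-1859))) = (-22 - 1*(-49))/(-3 + (2495 - 1*(-1859))) = (-22 + 49)/(-3 + (2495 + 1859)) = 27/(-3 + 4354) = 27/4351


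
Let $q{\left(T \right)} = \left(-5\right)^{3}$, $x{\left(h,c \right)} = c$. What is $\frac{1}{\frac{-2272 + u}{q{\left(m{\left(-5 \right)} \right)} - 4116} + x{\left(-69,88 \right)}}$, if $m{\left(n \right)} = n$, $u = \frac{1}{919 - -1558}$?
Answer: $\frac{10504957}{930063959} \approx 0.011295$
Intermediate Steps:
$u = \frac{1}{2477}$ ($u = \frac{1}{919 + 1558} = \frac{1}{2477} \approx 0.00040371$)
$q{\left(T \right)} = -125$
$\frac{1}{\frac{-2272 + u}{q{\left(m{\left(-5 \right)} \right)} - 4116} + x{\left(-69,88 \right)}} = \frac{1}{\frac{-2272 + \frac{1}{2477}}{-125 - 4116} + 88} = \frac{1}{- \frac{5627743}{2477 \left(-4241\right)} + 88} = \frac{1}{\left(- \frac{5627743}{2477}\right) \left(- \frac{1}{4241}\right) + 88} = \frac{1}{\frac{5627743}{10504957} + 88} = \frac{1}{\frac{930063959}{10504957}} = \frac{10504957}{930063959}$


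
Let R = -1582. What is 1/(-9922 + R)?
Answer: -1/11504 ≈ -8.6926e-5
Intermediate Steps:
1/(-9922 + R) = 1/(-9922 - 1582) = 1/(-11504) = -1/11504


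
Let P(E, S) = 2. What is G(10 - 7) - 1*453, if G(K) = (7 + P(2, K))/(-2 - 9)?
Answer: -4992/11 ≈ -453.82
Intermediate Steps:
G(K) = -9/11 (G(K) = (7 + 2)/(-2 - 9) = 9/(-11) = 9*(-1/11) = -9/11)
G(10 - 7) - 1*453 = -9/11 - 1*453 = -9/11 - 453 = -4992/11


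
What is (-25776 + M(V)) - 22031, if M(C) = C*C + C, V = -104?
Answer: -37095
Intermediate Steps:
M(C) = C + C² (M(C) = C² + C = C + C²)
(-25776 + M(V)) - 22031 = (-25776 - 104*(1 - 104)) - 22031 = (-25776 - 104*(-103)) - 22031 = (-25776 + 10712) - 22031 = -15064 - 22031 = -37095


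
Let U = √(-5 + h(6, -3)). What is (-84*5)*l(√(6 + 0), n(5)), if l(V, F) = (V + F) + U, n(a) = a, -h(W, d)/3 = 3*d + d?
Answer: -2100 - 420*√6 - 420*√31 ≈ -5467.3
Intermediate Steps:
h(W, d) = -12*d (h(W, d) = -3*(3*d + d) = -12*d)
U = √31 (U = √(-5 - 12*(-3)) = √(-5 + 36) = √31 ≈ 5.5678)
l(V, F) = F + V + √31 (l(V, F) = (V + F) + √31 = (F + V) + √31 = F + V + √31)
(-84*5)*l(√(6 + 0), n(5)) = (-84*5)*(5 + √(6 + 0) + √31) = -420*(5 + √6 + √31) = -2100 - 420*√6 - 420*√31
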